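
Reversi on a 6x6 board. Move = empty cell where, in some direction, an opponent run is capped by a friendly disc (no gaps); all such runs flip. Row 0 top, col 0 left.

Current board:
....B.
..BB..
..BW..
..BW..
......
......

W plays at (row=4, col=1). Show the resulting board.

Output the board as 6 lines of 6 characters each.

Place W at (4,1); scan 8 dirs for brackets.
Dir NW: first cell '.' (not opp) -> no flip
Dir N: first cell '.' (not opp) -> no flip
Dir NE: opp run (3,2) capped by W -> flip
Dir W: first cell '.' (not opp) -> no flip
Dir E: first cell '.' (not opp) -> no flip
Dir SW: first cell '.' (not opp) -> no flip
Dir S: first cell '.' (not opp) -> no flip
Dir SE: first cell '.' (not opp) -> no flip
All flips: (3,2)

Answer: ....B.
..BB..
..BW..
..WW..
.W....
......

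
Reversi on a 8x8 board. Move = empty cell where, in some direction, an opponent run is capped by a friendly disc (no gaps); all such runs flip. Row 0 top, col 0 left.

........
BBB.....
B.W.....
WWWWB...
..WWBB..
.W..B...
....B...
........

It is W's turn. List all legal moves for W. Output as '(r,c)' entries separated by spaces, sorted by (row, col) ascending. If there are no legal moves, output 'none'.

(0,0): flips 3 -> legal
(0,1): no bracket -> illegal
(0,2): flips 1 -> legal
(0,3): no bracket -> illegal
(1,3): no bracket -> illegal
(2,1): no bracket -> illegal
(2,3): no bracket -> illegal
(2,4): no bracket -> illegal
(2,5): flips 1 -> legal
(3,5): flips 1 -> legal
(3,6): no bracket -> illegal
(4,6): flips 2 -> legal
(5,3): no bracket -> illegal
(5,5): flips 1 -> legal
(5,6): no bracket -> illegal
(6,3): no bracket -> illegal
(6,5): flips 1 -> legal
(7,3): no bracket -> illegal
(7,4): no bracket -> illegal
(7,5): no bracket -> illegal

Answer: (0,0) (0,2) (2,5) (3,5) (4,6) (5,5) (6,5)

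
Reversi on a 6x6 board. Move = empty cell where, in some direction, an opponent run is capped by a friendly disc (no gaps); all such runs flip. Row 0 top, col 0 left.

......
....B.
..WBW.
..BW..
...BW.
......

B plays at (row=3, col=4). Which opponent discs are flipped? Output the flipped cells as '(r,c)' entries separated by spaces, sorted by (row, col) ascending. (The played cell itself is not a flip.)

Dir NW: first cell 'B' (not opp) -> no flip
Dir N: opp run (2,4) capped by B -> flip
Dir NE: first cell '.' (not opp) -> no flip
Dir W: opp run (3,3) capped by B -> flip
Dir E: first cell '.' (not opp) -> no flip
Dir SW: first cell 'B' (not opp) -> no flip
Dir S: opp run (4,4), next='.' -> no flip
Dir SE: first cell '.' (not opp) -> no flip

Answer: (2,4) (3,3)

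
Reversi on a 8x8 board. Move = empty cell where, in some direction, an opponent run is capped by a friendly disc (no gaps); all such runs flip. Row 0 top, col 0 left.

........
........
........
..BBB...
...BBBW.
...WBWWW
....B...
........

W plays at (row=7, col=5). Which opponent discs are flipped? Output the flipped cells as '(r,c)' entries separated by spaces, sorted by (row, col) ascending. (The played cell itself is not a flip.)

Dir NW: opp run (6,4) capped by W -> flip
Dir N: first cell '.' (not opp) -> no flip
Dir NE: first cell '.' (not opp) -> no flip
Dir W: first cell '.' (not opp) -> no flip
Dir E: first cell '.' (not opp) -> no flip
Dir SW: edge -> no flip
Dir S: edge -> no flip
Dir SE: edge -> no flip

Answer: (6,4)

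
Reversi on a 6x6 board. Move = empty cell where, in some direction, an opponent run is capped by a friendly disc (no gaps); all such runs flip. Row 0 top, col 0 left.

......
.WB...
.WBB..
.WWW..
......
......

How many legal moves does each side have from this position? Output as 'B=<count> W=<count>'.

Answer: B=9 W=5

Derivation:
-- B to move --
(0,0): flips 1 -> legal
(0,1): no bracket -> illegal
(0,2): no bracket -> illegal
(1,0): flips 1 -> legal
(2,0): flips 1 -> legal
(2,4): no bracket -> illegal
(3,0): flips 1 -> legal
(3,4): no bracket -> illegal
(4,0): flips 1 -> legal
(4,1): flips 1 -> legal
(4,2): flips 1 -> legal
(4,3): flips 1 -> legal
(4,4): flips 1 -> legal
B mobility = 9
-- W to move --
(0,1): no bracket -> illegal
(0,2): flips 2 -> legal
(0,3): flips 1 -> legal
(1,3): flips 3 -> legal
(1,4): flips 1 -> legal
(2,4): flips 2 -> legal
(3,4): no bracket -> illegal
W mobility = 5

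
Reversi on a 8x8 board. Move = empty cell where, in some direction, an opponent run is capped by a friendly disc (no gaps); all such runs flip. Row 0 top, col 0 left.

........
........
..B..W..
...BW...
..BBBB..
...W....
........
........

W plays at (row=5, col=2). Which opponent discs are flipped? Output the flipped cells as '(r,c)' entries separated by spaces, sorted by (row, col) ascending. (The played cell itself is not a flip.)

Dir NW: first cell '.' (not opp) -> no flip
Dir N: opp run (4,2), next='.' -> no flip
Dir NE: opp run (4,3) capped by W -> flip
Dir W: first cell '.' (not opp) -> no flip
Dir E: first cell 'W' (not opp) -> no flip
Dir SW: first cell '.' (not opp) -> no flip
Dir S: first cell '.' (not opp) -> no flip
Dir SE: first cell '.' (not opp) -> no flip

Answer: (4,3)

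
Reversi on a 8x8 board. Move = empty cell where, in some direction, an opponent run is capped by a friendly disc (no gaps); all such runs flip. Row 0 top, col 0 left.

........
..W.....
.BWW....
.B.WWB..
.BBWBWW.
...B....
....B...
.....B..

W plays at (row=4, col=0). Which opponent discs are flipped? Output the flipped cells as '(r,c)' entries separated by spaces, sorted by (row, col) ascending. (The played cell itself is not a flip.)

Dir NW: edge -> no flip
Dir N: first cell '.' (not opp) -> no flip
Dir NE: opp run (3,1) capped by W -> flip
Dir W: edge -> no flip
Dir E: opp run (4,1) (4,2) capped by W -> flip
Dir SW: edge -> no flip
Dir S: first cell '.' (not opp) -> no flip
Dir SE: first cell '.' (not opp) -> no flip

Answer: (3,1) (4,1) (4,2)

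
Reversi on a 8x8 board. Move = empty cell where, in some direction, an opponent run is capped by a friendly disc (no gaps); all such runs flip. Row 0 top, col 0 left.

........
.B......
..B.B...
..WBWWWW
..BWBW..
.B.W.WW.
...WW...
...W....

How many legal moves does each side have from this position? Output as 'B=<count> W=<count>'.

-- B to move --
(2,1): no bracket -> illegal
(2,3): no bracket -> illegal
(2,5): no bracket -> illegal
(2,6): flips 1 -> legal
(2,7): no bracket -> illegal
(3,1): flips 1 -> legal
(4,1): no bracket -> illegal
(4,6): flips 2 -> legal
(4,7): no bracket -> illegal
(5,2): no bracket -> illegal
(5,4): no bracket -> illegal
(5,7): no bracket -> illegal
(6,2): flips 1 -> legal
(6,5): no bracket -> illegal
(6,6): flips 1 -> legal
(6,7): no bracket -> illegal
(7,2): no bracket -> illegal
(7,4): no bracket -> illegal
(7,5): flips 2 -> legal
B mobility = 6
-- W to move --
(0,0): flips 4 -> legal
(0,1): no bracket -> illegal
(0,2): no bracket -> illegal
(1,0): no bracket -> illegal
(1,2): flips 1 -> legal
(1,3): flips 1 -> legal
(1,4): flips 1 -> legal
(1,5): no bracket -> illegal
(2,0): no bracket -> illegal
(2,1): no bracket -> illegal
(2,3): flips 1 -> legal
(2,5): no bracket -> illegal
(3,1): flips 1 -> legal
(4,0): no bracket -> illegal
(4,1): flips 1 -> legal
(5,0): no bracket -> illegal
(5,2): flips 1 -> legal
(5,4): flips 1 -> legal
(6,0): no bracket -> illegal
(6,1): no bracket -> illegal
(6,2): no bracket -> illegal
W mobility = 9

Answer: B=6 W=9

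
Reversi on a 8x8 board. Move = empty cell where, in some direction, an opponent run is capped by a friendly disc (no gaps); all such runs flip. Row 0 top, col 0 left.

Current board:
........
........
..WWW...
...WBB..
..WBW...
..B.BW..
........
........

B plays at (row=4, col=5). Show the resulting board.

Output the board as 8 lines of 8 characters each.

Place B at (4,5); scan 8 dirs for brackets.
Dir NW: first cell 'B' (not opp) -> no flip
Dir N: first cell 'B' (not opp) -> no flip
Dir NE: first cell '.' (not opp) -> no flip
Dir W: opp run (4,4) capped by B -> flip
Dir E: first cell '.' (not opp) -> no flip
Dir SW: first cell 'B' (not opp) -> no flip
Dir S: opp run (5,5), next='.' -> no flip
Dir SE: first cell '.' (not opp) -> no flip
All flips: (4,4)

Answer: ........
........
..WWW...
...WBB..
..WBBB..
..B.BW..
........
........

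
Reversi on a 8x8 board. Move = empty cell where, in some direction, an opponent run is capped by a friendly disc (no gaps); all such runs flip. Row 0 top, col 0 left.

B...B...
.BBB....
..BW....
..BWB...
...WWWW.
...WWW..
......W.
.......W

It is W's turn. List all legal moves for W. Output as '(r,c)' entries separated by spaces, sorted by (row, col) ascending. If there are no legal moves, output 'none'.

Answer: (0,1) (0,3) (2,1) (2,4) (2,5) (3,1) (3,5) (4,1)

Derivation:
(0,1): flips 1 -> legal
(0,2): no bracket -> illegal
(0,3): flips 1 -> legal
(0,5): no bracket -> illegal
(1,0): no bracket -> illegal
(1,4): no bracket -> illegal
(1,5): no bracket -> illegal
(2,0): no bracket -> illegal
(2,1): flips 2 -> legal
(2,4): flips 1 -> legal
(2,5): flips 1 -> legal
(3,1): flips 1 -> legal
(3,5): flips 1 -> legal
(4,1): flips 1 -> legal
(4,2): no bracket -> illegal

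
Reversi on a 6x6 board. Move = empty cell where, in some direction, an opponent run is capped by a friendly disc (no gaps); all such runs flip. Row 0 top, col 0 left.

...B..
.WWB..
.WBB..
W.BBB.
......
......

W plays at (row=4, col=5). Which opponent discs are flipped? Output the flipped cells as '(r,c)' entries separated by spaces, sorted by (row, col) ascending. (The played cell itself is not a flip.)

Answer: (2,3) (3,4)

Derivation:
Dir NW: opp run (3,4) (2,3) capped by W -> flip
Dir N: first cell '.' (not opp) -> no flip
Dir NE: edge -> no flip
Dir W: first cell '.' (not opp) -> no flip
Dir E: edge -> no flip
Dir SW: first cell '.' (not opp) -> no flip
Dir S: first cell '.' (not opp) -> no flip
Dir SE: edge -> no flip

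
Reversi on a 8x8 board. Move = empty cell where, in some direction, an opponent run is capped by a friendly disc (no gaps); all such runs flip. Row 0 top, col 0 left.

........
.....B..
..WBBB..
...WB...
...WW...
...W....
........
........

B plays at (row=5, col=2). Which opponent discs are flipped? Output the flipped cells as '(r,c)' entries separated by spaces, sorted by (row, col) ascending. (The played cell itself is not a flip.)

Answer: (4,3)

Derivation:
Dir NW: first cell '.' (not opp) -> no flip
Dir N: first cell '.' (not opp) -> no flip
Dir NE: opp run (4,3) capped by B -> flip
Dir W: first cell '.' (not opp) -> no flip
Dir E: opp run (5,3), next='.' -> no flip
Dir SW: first cell '.' (not opp) -> no flip
Dir S: first cell '.' (not opp) -> no flip
Dir SE: first cell '.' (not opp) -> no flip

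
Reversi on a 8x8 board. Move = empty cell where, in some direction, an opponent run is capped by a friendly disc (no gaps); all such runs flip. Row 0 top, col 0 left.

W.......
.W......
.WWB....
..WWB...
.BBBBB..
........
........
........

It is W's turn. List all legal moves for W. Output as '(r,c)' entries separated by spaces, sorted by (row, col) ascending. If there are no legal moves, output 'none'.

Answer: (1,3) (1,4) (2,4) (3,5) (5,0) (5,1) (5,2) (5,3) (5,4) (5,5)

Derivation:
(1,2): no bracket -> illegal
(1,3): flips 1 -> legal
(1,4): flips 1 -> legal
(2,4): flips 1 -> legal
(2,5): no bracket -> illegal
(3,0): no bracket -> illegal
(3,1): no bracket -> illegal
(3,5): flips 1 -> legal
(3,6): no bracket -> illegal
(4,0): no bracket -> illegal
(4,6): no bracket -> illegal
(5,0): flips 1 -> legal
(5,1): flips 1 -> legal
(5,2): flips 1 -> legal
(5,3): flips 1 -> legal
(5,4): flips 1 -> legal
(5,5): flips 1 -> legal
(5,6): no bracket -> illegal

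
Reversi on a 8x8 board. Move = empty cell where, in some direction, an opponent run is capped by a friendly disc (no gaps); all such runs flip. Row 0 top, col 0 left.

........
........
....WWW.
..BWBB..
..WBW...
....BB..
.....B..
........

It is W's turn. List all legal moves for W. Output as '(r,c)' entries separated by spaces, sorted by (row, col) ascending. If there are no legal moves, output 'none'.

(2,1): no bracket -> illegal
(2,2): flips 1 -> legal
(2,3): no bracket -> illegal
(3,1): flips 1 -> legal
(3,6): flips 2 -> legal
(4,1): no bracket -> illegal
(4,5): flips 1 -> legal
(4,6): flips 1 -> legal
(5,2): flips 2 -> legal
(5,3): flips 1 -> legal
(5,6): no bracket -> illegal
(6,3): no bracket -> illegal
(6,4): flips 1 -> legal
(6,6): flips 1 -> legal
(7,4): no bracket -> illegal
(7,5): no bracket -> illegal
(7,6): no bracket -> illegal

Answer: (2,2) (3,1) (3,6) (4,5) (4,6) (5,2) (5,3) (6,4) (6,6)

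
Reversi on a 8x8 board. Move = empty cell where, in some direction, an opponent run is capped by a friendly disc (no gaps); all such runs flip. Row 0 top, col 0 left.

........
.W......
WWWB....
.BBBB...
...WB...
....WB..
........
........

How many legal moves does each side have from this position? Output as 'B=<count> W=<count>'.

Answer: B=10 W=9

Derivation:
-- B to move --
(0,0): flips 2 -> legal
(0,1): flips 2 -> legal
(0,2): no bracket -> illegal
(1,0): flips 1 -> legal
(1,2): flips 1 -> legal
(1,3): flips 1 -> legal
(3,0): no bracket -> illegal
(4,2): flips 1 -> legal
(4,5): no bracket -> illegal
(5,2): flips 1 -> legal
(5,3): flips 2 -> legal
(6,3): no bracket -> illegal
(6,4): flips 1 -> legal
(6,5): flips 2 -> legal
B mobility = 10
-- W to move --
(1,2): no bracket -> illegal
(1,3): flips 2 -> legal
(1,4): no bracket -> illegal
(2,4): flips 3 -> legal
(2,5): flips 1 -> legal
(3,0): no bracket -> illegal
(3,5): no bracket -> illegal
(4,0): flips 1 -> legal
(4,1): flips 1 -> legal
(4,2): flips 2 -> legal
(4,5): flips 1 -> legal
(4,6): no bracket -> illegal
(5,3): no bracket -> illegal
(5,6): flips 1 -> legal
(6,4): no bracket -> illegal
(6,5): no bracket -> illegal
(6,6): flips 3 -> legal
W mobility = 9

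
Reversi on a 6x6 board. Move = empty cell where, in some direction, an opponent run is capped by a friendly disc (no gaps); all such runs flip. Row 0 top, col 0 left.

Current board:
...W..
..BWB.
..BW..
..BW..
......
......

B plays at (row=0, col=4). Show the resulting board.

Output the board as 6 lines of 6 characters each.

Place B at (0,4); scan 8 dirs for brackets.
Dir NW: edge -> no flip
Dir N: edge -> no flip
Dir NE: edge -> no flip
Dir W: opp run (0,3), next='.' -> no flip
Dir E: first cell '.' (not opp) -> no flip
Dir SW: opp run (1,3) capped by B -> flip
Dir S: first cell 'B' (not opp) -> no flip
Dir SE: first cell '.' (not opp) -> no flip
All flips: (1,3)

Answer: ...WB.
..BBB.
..BW..
..BW..
......
......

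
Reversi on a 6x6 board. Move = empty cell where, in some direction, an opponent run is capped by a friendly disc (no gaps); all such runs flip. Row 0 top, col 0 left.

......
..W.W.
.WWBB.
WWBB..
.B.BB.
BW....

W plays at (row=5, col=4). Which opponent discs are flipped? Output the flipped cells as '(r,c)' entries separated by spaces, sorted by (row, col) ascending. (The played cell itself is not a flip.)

Answer: (3,2) (4,3)

Derivation:
Dir NW: opp run (4,3) (3,2) capped by W -> flip
Dir N: opp run (4,4), next='.' -> no flip
Dir NE: first cell '.' (not opp) -> no flip
Dir W: first cell '.' (not opp) -> no flip
Dir E: first cell '.' (not opp) -> no flip
Dir SW: edge -> no flip
Dir S: edge -> no flip
Dir SE: edge -> no flip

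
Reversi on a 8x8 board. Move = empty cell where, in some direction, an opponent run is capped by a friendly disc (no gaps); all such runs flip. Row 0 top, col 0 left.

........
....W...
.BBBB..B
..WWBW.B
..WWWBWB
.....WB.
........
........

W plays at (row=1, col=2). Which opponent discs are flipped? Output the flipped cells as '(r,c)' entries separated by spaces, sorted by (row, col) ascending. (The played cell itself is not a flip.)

Dir NW: first cell '.' (not opp) -> no flip
Dir N: first cell '.' (not opp) -> no flip
Dir NE: first cell '.' (not opp) -> no flip
Dir W: first cell '.' (not opp) -> no flip
Dir E: first cell '.' (not opp) -> no flip
Dir SW: opp run (2,1), next='.' -> no flip
Dir S: opp run (2,2) capped by W -> flip
Dir SE: opp run (2,3) (3,4) (4,5) (5,6), next='.' -> no flip

Answer: (2,2)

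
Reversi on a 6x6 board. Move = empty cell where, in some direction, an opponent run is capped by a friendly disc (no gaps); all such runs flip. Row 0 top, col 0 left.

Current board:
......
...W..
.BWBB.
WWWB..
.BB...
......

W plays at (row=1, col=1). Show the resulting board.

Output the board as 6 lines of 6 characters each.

Answer: ......
.W.W..
.WWBB.
WWWB..
.BB...
......

Derivation:
Place W at (1,1); scan 8 dirs for brackets.
Dir NW: first cell '.' (not opp) -> no flip
Dir N: first cell '.' (not opp) -> no flip
Dir NE: first cell '.' (not opp) -> no flip
Dir W: first cell '.' (not opp) -> no flip
Dir E: first cell '.' (not opp) -> no flip
Dir SW: first cell '.' (not opp) -> no flip
Dir S: opp run (2,1) capped by W -> flip
Dir SE: first cell 'W' (not opp) -> no flip
All flips: (2,1)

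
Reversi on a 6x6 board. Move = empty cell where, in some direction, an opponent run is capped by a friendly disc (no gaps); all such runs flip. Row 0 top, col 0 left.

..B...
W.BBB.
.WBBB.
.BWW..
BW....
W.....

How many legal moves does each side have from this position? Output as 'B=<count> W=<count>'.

Answer: B=8 W=6

Derivation:
-- B to move --
(0,0): no bracket -> illegal
(0,1): no bracket -> illegal
(1,1): flips 1 -> legal
(2,0): flips 1 -> legal
(3,0): flips 1 -> legal
(3,4): flips 2 -> legal
(4,2): flips 3 -> legal
(4,3): flips 1 -> legal
(4,4): flips 1 -> legal
(5,1): flips 1 -> legal
(5,2): no bracket -> illegal
B mobility = 8
-- W to move --
(0,1): no bracket -> illegal
(0,3): flips 3 -> legal
(0,4): no bracket -> illegal
(0,5): flips 2 -> legal
(1,1): flips 1 -> legal
(1,5): flips 1 -> legal
(2,0): no bracket -> illegal
(2,5): flips 3 -> legal
(3,0): flips 2 -> legal
(3,4): no bracket -> illegal
(3,5): no bracket -> illegal
(4,2): no bracket -> illegal
(5,1): no bracket -> illegal
W mobility = 6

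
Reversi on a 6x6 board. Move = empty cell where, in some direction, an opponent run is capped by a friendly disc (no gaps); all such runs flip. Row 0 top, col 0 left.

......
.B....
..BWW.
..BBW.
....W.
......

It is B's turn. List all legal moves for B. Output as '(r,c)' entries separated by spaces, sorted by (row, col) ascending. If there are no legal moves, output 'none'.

(1,2): no bracket -> illegal
(1,3): flips 1 -> legal
(1,4): flips 1 -> legal
(1,5): flips 1 -> legal
(2,5): flips 2 -> legal
(3,5): flips 1 -> legal
(4,3): no bracket -> illegal
(4,5): no bracket -> illegal
(5,3): no bracket -> illegal
(5,4): no bracket -> illegal
(5,5): flips 1 -> legal

Answer: (1,3) (1,4) (1,5) (2,5) (3,5) (5,5)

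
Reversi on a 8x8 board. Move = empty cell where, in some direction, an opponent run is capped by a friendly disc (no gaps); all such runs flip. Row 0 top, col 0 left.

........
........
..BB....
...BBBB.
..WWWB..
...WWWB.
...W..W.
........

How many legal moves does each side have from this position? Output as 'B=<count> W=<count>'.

-- B to move --
(3,1): no bracket -> illegal
(3,2): no bracket -> illegal
(4,1): flips 3 -> legal
(4,6): no bracket -> illegal
(5,1): flips 1 -> legal
(5,2): flips 4 -> legal
(5,7): no bracket -> illegal
(6,2): flips 2 -> legal
(6,4): flips 2 -> legal
(6,5): flips 1 -> legal
(6,7): no bracket -> illegal
(7,2): flips 2 -> legal
(7,3): flips 3 -> legal
(7,4): no bracket -> illegal
(7,5): no bracket -> illegal
(7,6): flips 1 -> legal
(7,7): flips 3 -> legal
B mobility = 10
-- W to move --
(1,1): flips 2 -> legal
(1,2): no bracket -> illegal
(1,3): flips 2 -> legal
(1,4): no bracket -> illegal
(2,1): no bracket -> illegal
(2,4): flips 2 -> legal
(2,5): flips 3 -> legal
(2,6): flips 1 -> legal
(2,7): flips 2 -> legal
(3,1): no bracket -> illegal
(3,2): no bracket -> illegal
(3,7): no bracket -> illegal
(4,6): flips 2 -> legal
(4,7): no bracket -> illegal
(5,7): flips 1 -> legal
(6,5): no bracket -> illegal
(6,7): no bracket -> illegal
W mobility = 8

Answer: B=10 W=8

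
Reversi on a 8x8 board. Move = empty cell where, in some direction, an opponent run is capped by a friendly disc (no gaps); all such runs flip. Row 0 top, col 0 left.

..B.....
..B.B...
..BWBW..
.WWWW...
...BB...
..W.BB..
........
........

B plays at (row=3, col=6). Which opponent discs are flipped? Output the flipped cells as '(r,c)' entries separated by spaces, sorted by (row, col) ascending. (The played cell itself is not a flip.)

Answer: (2,5)

Derivation:
Dir NW: opp run (2,5) capped by B -> flip
Dir N: first cell '.' (not opp) -> no flip
Dir NE: first cell '.' (not opp) -> no flip
Dir W: first cell '.' (not opp) -> no flip
Dir E: first cell '.' (not opp) -> no flip
Dir SW: first cell '.' (not opp) -> no flip
Dir S: first cell '.' (not opp) -> no flip
Dir SE: first cell '.' (not opp) -> no flip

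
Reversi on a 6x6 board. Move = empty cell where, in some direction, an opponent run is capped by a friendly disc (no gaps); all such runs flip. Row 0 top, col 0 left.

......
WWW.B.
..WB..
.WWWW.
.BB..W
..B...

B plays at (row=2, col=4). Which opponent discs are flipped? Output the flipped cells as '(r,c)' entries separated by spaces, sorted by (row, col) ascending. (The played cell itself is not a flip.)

Dir NW: first cell '.' (not opp) -> no flip
Dir N: first cell 'B' (not opp) -> no flip
Dir NE: first cell '.' (not opp) -> no flip
Dir W: first cell 'B' (not opp) -> no flip
Dir E: first cell '.' (not opp) -> no flip
Dir SW: opp run (3,3) capped by B -> flip
Dir S: opp run (3,4), next='.' -> no flip
Dir SE: first cell '.' (not opp) -> no flip

Answer: (3,3)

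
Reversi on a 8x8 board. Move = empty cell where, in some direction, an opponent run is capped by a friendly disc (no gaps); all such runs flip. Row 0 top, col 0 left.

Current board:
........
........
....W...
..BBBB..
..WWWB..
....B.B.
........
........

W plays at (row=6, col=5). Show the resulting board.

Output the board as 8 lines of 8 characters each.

Place W at (6,5); scan 8 dirs for brackets.
Dir NW: opp run (5,4) capped by W -> flip
Dir N: first cell '.' (not opp) -> no flip
Dir NE: opp run (5,6), next='.' -> no flip
Dir W: first cell '.' (not opp) -> no flip
Dir E: first cell '.' (not opp) -> no flip
Dir SW: first cell '.' (not opp) -> no flip
Dir S: first cell '.' (not opp) -> no flip
Dir SE: first cell '.' (not opp) -> no flip
All flips: (5,4)

Answer: ........
........
....W...
..BBBB..
..WWWB..
....W.B.
.....W..
........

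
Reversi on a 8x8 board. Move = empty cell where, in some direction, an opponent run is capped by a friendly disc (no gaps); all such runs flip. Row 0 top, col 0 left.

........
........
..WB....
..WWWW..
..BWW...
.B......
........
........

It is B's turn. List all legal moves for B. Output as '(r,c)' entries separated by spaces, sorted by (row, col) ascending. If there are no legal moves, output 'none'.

Answer: (1,2) (2,1) (2,4) (4,1) (4,5) (5,3)

Derivation:
(1,1): no bracket -> illegal
(1,2): flips 2 -> legal
(1,3): no bracket -> illegal
(2,1): flips 1 -> legal
(2,4): flips 1 -> legal
(2,5): no bracket -> illegal
(2,6): no bracket -> illegal
(3,1): no bracket -> illegal
(3,6): no bracket -> illegal
(4,1): flips 1 -> legal
(4,5): flips 3 -> legal
(4,6): no bracket -> illegal
(5,2): no bracket -> illegal
(5,3): flips 2 -> legal
(5,4): no bracket -> illegal
(5,5): no bracket -> illegal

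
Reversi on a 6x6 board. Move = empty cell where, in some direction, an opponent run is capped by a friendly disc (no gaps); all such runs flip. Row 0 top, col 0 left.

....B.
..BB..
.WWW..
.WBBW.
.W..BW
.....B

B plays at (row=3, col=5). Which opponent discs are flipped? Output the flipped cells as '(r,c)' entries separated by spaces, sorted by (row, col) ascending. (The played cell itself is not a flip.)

Answer: (3,4) (4,5)

Derivation:
Dir NW: first cell '.' (not opp) -> no flip
Dir N: first cell '.' (not opp) -> no flip
Dir NE: edge -> no flip
Dir W: opp run (3,4) capped by B -> flip
Dir E: edge -> no flip
Dir SW: first cell 'B' (not opp) -> no flip
Dir S: opp run (4,5) capped by B -> flip
Dir SE: edge -> no flip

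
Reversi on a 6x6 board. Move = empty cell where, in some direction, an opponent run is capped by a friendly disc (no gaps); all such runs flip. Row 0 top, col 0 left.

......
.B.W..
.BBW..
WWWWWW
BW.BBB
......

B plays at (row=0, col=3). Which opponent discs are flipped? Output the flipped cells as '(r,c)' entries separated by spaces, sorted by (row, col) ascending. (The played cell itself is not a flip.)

Answer: (1,3) (2,3) (3,3)

Derivation:
Dir NW: edge -> no flip
Dir N: edge -> no flip
Dir NE: edge -> no flip
Dir W: first cell '.' (not opp) -> no flip
Dir E: first cell '.' (not opp) -> no flip
Dir SW: first cell '.' (not opp) -> no flip
Dir S: opp run (1,3) (2,3) (3,3) capped by B -> flip
Dir SE: first cell '.' (not opp) -> no flip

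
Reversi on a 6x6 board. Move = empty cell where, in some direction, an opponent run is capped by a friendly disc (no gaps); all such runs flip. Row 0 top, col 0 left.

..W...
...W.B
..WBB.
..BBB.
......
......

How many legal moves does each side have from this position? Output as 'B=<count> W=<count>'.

Answer: B=4 W=5

Derivation:
-- B to move --
(0,1): no bracket -> illegal
(0,3): flips 1 -> legal
(0,4): no bracket -> illegal
(1,1): flips 1 -> legal
(1,2): flips 1 -> legal
(1,4): no bracket -> illegal
(2,1): flips 1 -> legal
(3,1): no bracket -> illegal
B mobility = 4
-- W to move --
(0,4): no bracket -> illegal
(0,5): no bracket -> illegal
(1,2): no bracket -> illegal
(1,4): no bracket -> illegal
(2,1): no bracket -> illegal
(2,5): flips 2 -> legal
(3,1): no bracket -> illegal
(3,5): flips 1 -> legal
(4,1): no bracket -> illegal
(4,2): flips 1 -> legal
(4,3): flips 2 -> legal
(4,4): flips 1 -> legal
(4,5): no bracket -> illegal
W mobility = 5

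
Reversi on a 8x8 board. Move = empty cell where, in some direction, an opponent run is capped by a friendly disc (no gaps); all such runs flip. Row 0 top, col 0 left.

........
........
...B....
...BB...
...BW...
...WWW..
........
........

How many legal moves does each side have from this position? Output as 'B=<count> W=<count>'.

Answer: B=5 W=5

Derivation:
-- B to move --
(3,5): no bracket -> illegal
(4,2): no bracket -> illegal
(4,5): flips 1 -> legal
(4,6): no bracket -> illegal
(5,2): no bracket -> illegal
(5,6): no bracket -> illegal
(6,2): no bracket -> illegal
(6,3): flips 1 -> legal
(6,4): flips 2 -> legal
(6,5): flips 1 -> legal
(6,6): flips 2 -> legal
B mobility = 5
-- W to move --
(1,2): no bracket -> illegal
(1,3): flips 3 -> legal
(1,4): no bracket -> illegal
(2,2): flips 1 -> legal
(2,4): flips 1 -> legal
(2,5): no bracket -> illegal
(3,2): flips 1 -> legal
(3,5): no bracket -> illegal
(4,2): flips 1 -> legal
(4,5): no bracket -> illegal
(5,2): no bracket -> illegal
W mobility = 5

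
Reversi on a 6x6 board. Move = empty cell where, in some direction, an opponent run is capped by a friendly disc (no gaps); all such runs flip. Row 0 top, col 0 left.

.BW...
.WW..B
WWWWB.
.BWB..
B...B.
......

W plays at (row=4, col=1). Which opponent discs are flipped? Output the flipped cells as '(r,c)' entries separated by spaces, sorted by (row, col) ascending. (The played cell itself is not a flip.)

Answer: (3,1)

Derivation:
Dir NW: first cell '.' (not opp) -> no flip
Dir N: opp run (3,1) capped by W -> flip
Dir NE: first cell 'W' (not opp) -> no flip
Dir W: opp run (4,0), next=edge -> no flip
Dir E: first cell '.' (not opp) -> no flip
Dir SW: first cell '.' (not opp) -> no flip
Dir S: first cell '.' (not opp) -> no flip
Dir SE: first cell '.' (not opp) -> no flip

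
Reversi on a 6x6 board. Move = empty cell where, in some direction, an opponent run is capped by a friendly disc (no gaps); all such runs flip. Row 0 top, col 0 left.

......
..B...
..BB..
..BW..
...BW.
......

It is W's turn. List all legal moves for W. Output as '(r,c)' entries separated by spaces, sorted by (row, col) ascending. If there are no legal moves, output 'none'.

Answer: (1,1) (1,3) (3,1) (4,2) (5,3)

Derivation:
(0,1): no bracket -> illegal
(0,2): no bracket -> illegal
(0,3): no bracket -> illegal
(1,1): flips 1 -> legal
(1,3): flips 1 -> legal
(1,4): no bracket -> illegal
(2,1): no bracket -> illegal
(2,4): no bracket -> illegal
(3,1): flips 1 -> legal
(3,4): no bracket -> illegal
(4,1): no bracket -> illegal
(4,2): flips 1 -> legal
(5,2): no bracket -> illegal
(5,3): flips 1 -> legal
(5,4): no bracket -> illegal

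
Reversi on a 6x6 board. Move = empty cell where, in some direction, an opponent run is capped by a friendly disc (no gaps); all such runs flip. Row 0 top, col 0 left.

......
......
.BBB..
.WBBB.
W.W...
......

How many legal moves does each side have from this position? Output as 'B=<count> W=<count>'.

-- B to move --
(2,0): no bracket -> illegal
(3,0): flips 1 -> legal
(4,1): flips 1 -> legal
(4,3): no bracket -> illegal
(5,0): no bracket -> illegal
(5,1): flips 1 -> legal
(5,2): flips 1 -> legal
(5,3): no bracket -> illegal
B mobility = 4
-- W to move --
(1,0): no bracket -> illegal
(1,1): flips 1 -> legal
(1,2): flips 2 -> legal
(1,3): flips 1 -> legal
(1,4): no bracket -> illegal
(2,0): no bracket -> illegal
(2,4): flips 1 -> legal
(2,5): no bracket -> illegal
(3,0): no bracket -> illegal
(3,5): flips 3 -> legal
(4,1): no bracket -> illegal
(4,3): no bracket -> illegal
(4,4): no bracket -> illegal
(4,5): no bracket -> illegal
W mobility = 5

Answer: B=4 W=5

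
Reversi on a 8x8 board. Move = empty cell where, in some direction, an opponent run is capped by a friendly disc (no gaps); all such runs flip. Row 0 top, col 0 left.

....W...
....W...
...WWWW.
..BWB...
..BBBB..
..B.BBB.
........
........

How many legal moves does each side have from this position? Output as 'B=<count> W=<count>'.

-- B to move --
(0,3): no bracket -> illegal
(0,5): flips 2 -> legal
(1,2): flips 1 -> legal
(1,3): flips 2 -> legal
(1,5): flips 2 -> legal
(1,6): flips 1 -> legal
(1,7): no bracket -> illegal
(2,2): flips 1 -> legal
(2,7): no bracket -> illegal
(3,5): no bracket -> illegal
(3,6): no bracket -> illegal
(3,7): no bracket -> illegal
B mobility = 6
-- W to move --
(2,1): no bracket -> illegal
(2,2): no bracket -> illegal
(3,1): flips 1 -> legal
(3,5): flips 1 -> legal
(3,6): no bracket -> illegal
(4,1): flips 1 -> legal
(4,6): no bracket -> illegal
(4,7): no bracket -> illegal
(5,1): flips 1 -> legal
(5,3): flips 1 -> legal
(5,7): no bracket -> illegal
(6,1): flips 3 -> legal
(6,2): no bracket -> illegal
(6,3): no bracket -> illegal
(6,4): flips 3 -> legal
(6,5): no bracket -> illegal
(6,6): flips 2 -> legal
(6,7): flips 3 -> legal
W mobility = 9

Answer: B=6 W=9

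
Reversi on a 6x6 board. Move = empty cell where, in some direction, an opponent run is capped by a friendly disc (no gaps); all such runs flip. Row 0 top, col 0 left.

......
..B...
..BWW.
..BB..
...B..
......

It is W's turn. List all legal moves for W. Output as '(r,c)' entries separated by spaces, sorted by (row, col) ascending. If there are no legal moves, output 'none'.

(0,1): flips 1 -> legal
(0,2): no bracket -> illegal
(0,3): no bracket -> illegal
(1,1): no bracket -> illegal
(1,3): no bracket -> illegal
(2,1): flips 1 -> legal
(3,1): no bracket -> illegal
(3,4): no bracket -> illegal
(4,1): flips 1 -> legal
(4,2): flips 1 -> legal
(4,4): no bracket -> illegal
(5,2): no bracket -> illegal
(5,3): flips 2 -> legal
(5,4): no bracket -> illegal

Answer: (0,1) (2,1) (4,1) (4,2) (5,3)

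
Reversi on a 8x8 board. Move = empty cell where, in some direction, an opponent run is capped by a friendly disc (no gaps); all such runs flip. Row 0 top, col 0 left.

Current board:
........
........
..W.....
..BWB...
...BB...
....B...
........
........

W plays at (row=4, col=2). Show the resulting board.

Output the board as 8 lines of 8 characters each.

Place W at (4,2); scan 8 dirs for brackets.
Dir NW: first cell '.' (not opp) -> no flip
Dir N: opp run (3,2) capped by W -> flip
Dir NE: first cell 'W' (not opp) -> no flip
Dir W: first cell '.' (not opp) -> no flip
Dir E: opp run (4,3) (4,4), next='.' -> no flip
Dir SW: first cell '.' (not opp) -> no flip
Dir S: first cell '.' (not opp) -> no flip
Dir SE: first cell '.' (not opp) -> no flip
All flips: (3,2)

Answer: ........
........
..W.....
..WWB...
..WBB...
....B...
........
........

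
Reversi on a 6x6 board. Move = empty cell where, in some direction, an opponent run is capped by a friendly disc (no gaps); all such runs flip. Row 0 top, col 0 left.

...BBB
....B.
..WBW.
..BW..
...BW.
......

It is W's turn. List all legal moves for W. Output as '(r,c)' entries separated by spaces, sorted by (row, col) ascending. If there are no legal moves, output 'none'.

(0,2): no bracket -> illegal
(1,2): no bracket -> illegal
(1,3): flips 1 -> legal
(1,5): no bracket -> illegal
(2,1): no bracket -> illegal
(2,5): no bracket -> illegal
(3,1): flips 1 -> legal
(3,4): no bracket -> illegal
(4,1): no bracket -> illegal
(4,2): flips 2 -> legal
(5,2): no bracket -> illegal
(5,3): flips 1 -> legal
(5,4): no bracket -> illegal

Answer: (1,3) (3,1) (4,2) (5,3)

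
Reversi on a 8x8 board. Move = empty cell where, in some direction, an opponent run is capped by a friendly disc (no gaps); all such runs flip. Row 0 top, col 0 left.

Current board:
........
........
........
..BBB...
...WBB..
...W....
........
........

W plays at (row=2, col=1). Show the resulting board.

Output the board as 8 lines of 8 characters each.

Answer: ........
........
.W......
..WBB...
...WBB..
...W....
........
........

Derivation:
Place W at (2,1); scan 8 dirs for brackets.
Dir NW: first cell '.' (not opp) -> no flip
Dir N: first cell '.' (not opp) -> no flip
Dir NE: first cell '.' (not opp) -> no flip
Dir W: first cell '.' (not opp) -> no flip
Dir E: first cell '.' (not opp) -> no flip
Dir SW: first cell '.' (not opp) -> no flip
Dir S: first cell '.' (not opp) -> no flip
Dir SE: opp run (3,2) capped by W -> flip
All flips: (3,2)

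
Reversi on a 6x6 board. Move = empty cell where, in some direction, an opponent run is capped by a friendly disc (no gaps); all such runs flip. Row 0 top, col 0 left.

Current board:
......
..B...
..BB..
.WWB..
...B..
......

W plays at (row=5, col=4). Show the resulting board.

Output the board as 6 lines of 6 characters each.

Answer: ......
..B...
..BB..
.WWB..
...W..
....W.

Derivation:
Place W at (5,4); scan 8 dirs for brackets.
Dir NW: opp run (4,3) capped by W -> flip
Dir N: first cell '.' (not opp) -> no flip
Dir NE: first cell '.' (not opp) -> no flip
Dir W: first cell '.' (not opp) -> no flip
Dir E: first cell '.' (not opp) -> no flip
Dir SW: edge -> no flip
Dir S: edge -> no flip
Dir SE: edge -> no flip
All flips: (4,3)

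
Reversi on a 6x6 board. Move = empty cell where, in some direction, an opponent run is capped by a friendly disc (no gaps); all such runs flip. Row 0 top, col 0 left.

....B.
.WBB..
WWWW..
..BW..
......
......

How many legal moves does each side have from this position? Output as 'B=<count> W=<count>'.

-- B to move --
(0,0): no bracket -> illegal
(0,1): no bracket -> illegal
(0,2): no bracket -> illegal
(1,0): flips 2 -> legal
(1,4): flips 1 -> legal
(2,4): no bracket -> illegal
(3,0): flips 1 -> legal
(3,1): flips 1 -> legal
(3,4): flips 2 -> legal
(4,2): no bracket -> illegal
(4,3): flips 2 -> legal
(4,4): no bracket -> illegal
B mobility = 6
-- W to move --
(0,1): flips 1 -> legal
(0,2): flips 1 -> legal
(0,3): flips 2 -> legal
(0,5): no bracket -> illegal
(1,4): flips 2 -> legal
(1,5): no bracket -> illegal
(2,4): no bracket -> illegal
(3,1): flips 1 -> legal
(4,1): flips 1 -> legal
(4,2): flips 1 -> legal
(4,3): flips 1 -> legal
W mobility = 8

Answer: B=6 W=8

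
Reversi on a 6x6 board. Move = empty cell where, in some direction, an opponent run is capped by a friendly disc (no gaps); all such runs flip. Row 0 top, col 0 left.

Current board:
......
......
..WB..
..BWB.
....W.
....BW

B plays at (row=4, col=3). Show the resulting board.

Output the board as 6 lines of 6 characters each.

Place B at (4,3); scan 8 dirs for brackets.
Dir NW: first cell 'B' (not opp) -> no flip
Dir N: opp run (3,3) capped by B -> flip
Dir NE: first cell 'B' (not opp) -> no flip
Dir W: first cell '.' (not opp) -> no flip
Dir E: opp run (4,4), next='.' -> no flip
Dir SW: first cell '.' (not opp) -> no flip
Dir S: first cell '.' (not opp) -> no flip
Dir SE: first cell 'B' (not opp) -> no flip
All flips: (3,3)

Answer: ......
......
..WB..
..BBB.
...BW.
....BW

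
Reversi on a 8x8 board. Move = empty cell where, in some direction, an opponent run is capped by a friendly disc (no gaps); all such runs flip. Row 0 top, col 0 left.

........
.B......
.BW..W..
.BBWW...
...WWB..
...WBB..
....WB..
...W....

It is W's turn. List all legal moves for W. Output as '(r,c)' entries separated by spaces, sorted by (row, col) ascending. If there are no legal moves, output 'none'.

Answer: (0,0) (1,0) (2,0) (3,0) (4,0) (4,2) (4,6) (5,6) (6,6) (7,6)

Derivation:
(0,0): flips 1 -> legal
(0,1): no bracket -> illegal
(0,2): no bracket -> illegal
(1,0): flips 2 -> legal
(1,2): no bracket -> illegal
(2,0): flips 1 -> legal
(2,3): no bracket -> illegal
(3,0): flips 2 -> legal
(3,5): no bracket -> illegal
(3,6): no bracket -> illegal
(4,0): flips 1 -> legal
(4,1): no bracket -> illegal
(4,2): flips 1 -> legal
(4,6): flips 2 -> legal
(5,6): flips 3 -> legal
(6,3): no bracket -> illegal
(6,6): flips 2 -> legal
(7,4): no bracket -> illegal
(7,5): no bracket -> illegal
(7,6): flips 2 -> legal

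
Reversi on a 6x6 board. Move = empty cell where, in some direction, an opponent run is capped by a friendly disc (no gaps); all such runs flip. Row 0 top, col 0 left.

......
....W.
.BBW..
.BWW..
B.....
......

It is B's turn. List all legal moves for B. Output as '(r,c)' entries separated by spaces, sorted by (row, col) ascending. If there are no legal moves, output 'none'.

(0,3): no bracket -> illegal
(0,4): no bracket -> illegal
(0,5): no bracket -> illegal
(1,2): no bracket -> illegal
(1,3): no bracket -> illegal
(1,5): no bracket -> illegal
(2,4): flips 1 -> legal
(2,5): no bracket -> illegal
(3,4): flips 2 -> legal
(4,1): no bracket -> illegal
(4,2): flips 1 -> legal
(4,3): flips 1 -> legal
(4,4): flips 1 -> legal

Answer: (2,4) (3,4) (4,2) (4,3) (4,4)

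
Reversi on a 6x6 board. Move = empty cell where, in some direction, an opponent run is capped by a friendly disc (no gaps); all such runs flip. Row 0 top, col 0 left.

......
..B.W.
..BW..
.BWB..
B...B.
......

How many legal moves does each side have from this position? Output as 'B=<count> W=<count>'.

-- B to move --
(0,3): no bracket -> illegal
(0,4): no bracket -> illegal
(0,5): no bracket -> illegal
(1,3): flips 1 -> legal
(1,5): no bracket -> illegal
(2,1): no bracket -> illegal
(2,4): flips 1 -> legal
(2,5): no bracket -> illegal
(3,4): flips 1 -> legal
(4,1): no bracket -> illegal
(4,2): flips 1 -> legal
(4,3): no bracket -> illegal
B mobility = 4
-- W to move --
(0,1): flips 1 -> legal
(0,2): flips 2 -> legal
(0,3): no bracket -> illegal
(1,1): no bracket -> illegal
(1,3): no bracket -> illegal
(2,0): no bracket -> illegal
(2,1): flips 1 -> legal
(2,4): no bracket -> illegal
(3,0): flips 1 -> legal
(3,4): flips 1 -> legal
(3,5): no bracket -> illegal
(4,1): no bracket -> illegal
(4,2): no bracket -> illegal
(4,3): flips 1 -> legal
(4,5): no bracket -> illegal
(5,0): no bracket -> illegal
(5,1): no bracket -> illegal
(5,3): no bracket -> illegal
(5,4): no bracket -> illegal
(5,5): no bracket -> illegal
W mobility = 6

Answer: B=4 W=6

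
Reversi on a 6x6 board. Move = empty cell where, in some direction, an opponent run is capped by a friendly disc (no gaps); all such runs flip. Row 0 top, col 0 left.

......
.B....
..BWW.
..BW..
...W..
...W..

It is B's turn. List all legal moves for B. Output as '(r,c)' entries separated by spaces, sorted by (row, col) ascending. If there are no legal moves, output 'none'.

Answer: (1,4) (2,5) (3,4) (4,4) (5,4)

Derivation:
(1,2): no bracket -> illegal
(1,3): no bracket -> illegal
(1,4): flips 1 -> legal
(1,5): no bracket -> illegal
(2,5): flips 2 -> legal
(3,4): flips 1 -> legal
(3,5): no bracket -> illegal
(4,2): no bracket -> illegal
(4,4): flips 1 -> legal
(5,2): no bracket -> illegal
(5,4): flips 1 -> legal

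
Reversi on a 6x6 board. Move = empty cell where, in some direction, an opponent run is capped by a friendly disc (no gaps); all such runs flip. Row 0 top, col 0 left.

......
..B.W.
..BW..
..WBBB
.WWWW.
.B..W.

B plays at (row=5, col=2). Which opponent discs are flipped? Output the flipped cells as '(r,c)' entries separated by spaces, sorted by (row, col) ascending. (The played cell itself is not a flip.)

Dir NW: opp run (4,1), next='.' -> no flip
Dir N: opp run (4,2) (3,2) capped by B -> flip
Dir NE: opp run (4,3) capped by B -> flip
Dir W: first cell 'B' (not opp) -> no flip
Dir E: first cell '.' (not opp) -> no flip
Dir SW: edge -> no flip
Dir S: edge -> no flip
Dir SE: edge -> no flip

Answer: (3,2) (4,2) (4,3)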